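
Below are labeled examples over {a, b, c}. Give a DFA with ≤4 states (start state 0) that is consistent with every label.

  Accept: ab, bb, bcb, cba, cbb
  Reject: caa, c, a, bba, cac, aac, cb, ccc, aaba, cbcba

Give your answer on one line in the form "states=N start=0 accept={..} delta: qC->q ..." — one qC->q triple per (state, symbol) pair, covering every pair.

states=4 start=0 accept={1} delta: 0a->0 0b->1 0c->2 1a->0 1b->1 1c->0 2a->0 2b->3 2c->0 3a->1 3b->1 3c->0

State merging on the prefix tree: take the shortest (then alphabetical) example prefix whose next move is undefined and point that move at state 0, else 1, else 2, ...; a target is out if some Accept/Reject pair would then sit in one state with the same input left (inseparable). If every existing state is out, open a new one.
a: 0a undefined. 0a->0: ok.
b: 0b undefined. 0b->0: no, ab/a meet in 0. Open state 1: 0b->1.
c: 0c undefined. 0c->0: no, ab/cb meet in 1. 0c->1: no, ab/c meet in 1. Open state 2: 0c->2.
bb: 1b undefined. 1b->0: no, bb/a meet in 0. 1b->1: ok.
bc: 1c undefined. 1c->0: ok.
ca: 2a undefined. 2a->0: ok.
cb: 2b undefined. 2b->0: no, cba/caa meet in 0. 2b->1: no, ab/cb meet in 1. 2b->2: no, cba/caa meet in 0. Open state 3: 2b->3.
cc: 2c undefined. 2c->0: ok.
bba: 1a undefined. 1a->0: ok.
cba: 3a undefined. 3a->0: no, cba/caa meet in 0. 3a->1: ok.
cbb: 3b undefined. 3b->0: no, cbb/caa meet in 0. 3b->1: ok.
cbc: 3c undefined. 3c->0: ok.
All examples now run through 4 states with every (state, symbol) defined. Accept strings end in {1}, Reject strings end in {0,2,3}; accept={1}.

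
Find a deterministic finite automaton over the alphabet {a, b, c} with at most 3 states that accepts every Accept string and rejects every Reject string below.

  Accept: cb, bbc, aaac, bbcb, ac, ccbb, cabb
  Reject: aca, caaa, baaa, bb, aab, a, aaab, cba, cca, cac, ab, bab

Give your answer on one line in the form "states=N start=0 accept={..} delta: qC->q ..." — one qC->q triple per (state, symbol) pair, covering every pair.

Grow the machine one transition at a time. Run the examples from 0; the earliest place one falls off (shortest prefix, ties alphabetical) gets sent to the lowest-numbered state that keeps every Accept/Reject pair distinguishable — a pair clashes when both reach the same state with identical unread suffix — and to a fresh state only if none does.
a: 0a undefined. 0a->0: ok.
b: 0b undefined. 0b->0: ok.
c: 0c undefined. 0c->0: no, cb/aca meet in 0. Open state 1: 0c->1.
ca: 1a undefined. 1a->0: no, bbc/cac meet in 1. 1a->1: no, bbc/aca meet in 1. Open state 2: 1a->2.
cb: 1b undefined. 1b->0: no, cb/baaa meet in 0. 1b->1: ok.
cc: 1c undefined. 1c->0: no, ccbb/baaa meet in 0. 1c->1: ok.
caa: 2a undefined. 2a->0: ok.
cab: 2b undefined. 2b->0: no, cabb/caaa meet in 0. 2b->1: ok.
cac: 2c undefined. 2c->0: ok.
All examples now run through 3 states with every (state, symbol) defined. Accept strings end in {1}, Reject strings end in {0,2}; accept={1}.

states=3 start=0 accept={1} delta: 0a->0 0b->0 0c->1 1a->2 1b->1 1c->1 2a->0 2b->1 2c->0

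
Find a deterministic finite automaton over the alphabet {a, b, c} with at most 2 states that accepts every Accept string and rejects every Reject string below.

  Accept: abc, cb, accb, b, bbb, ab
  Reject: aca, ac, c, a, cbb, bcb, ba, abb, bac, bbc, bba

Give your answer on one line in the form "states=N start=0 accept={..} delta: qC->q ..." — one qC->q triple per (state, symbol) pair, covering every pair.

states=2 start=0 accept={1} delta: 0a->0 0b->1 0c->0 1a->0 1b->0 1c->1

Fold the examples into a partial DFA from state 0: repeatedly fix the first undefined (state, symbol) met by the shortest-then-alphabetical prefix, trying targets in increasing order and rejecting any under which an Accept and a Reject string meet in one state with the same remainder; add a state when all current targets are rejected. Accepting states are where Accept strings end.
a: 0a undefined. 0a->0: ok.
b: 0b undefined. 0b->0: no, abc/ac meet in 0 with "c" left. Open state 1: 0b->1.
c: 0c undefined. 0c->0: ok.
ba: 1a undefined. 1a->0: ok.
bb: 1b undefined. 1b->0: ok.
bc: 1c undefined. 1c->0: no, abc/aca meet in 0. 1c->1: ok.
All examples now run through 2 states with every (state, symbol) defined. Accept strings end in {1}, Reject strings end in {0}; accept={1}.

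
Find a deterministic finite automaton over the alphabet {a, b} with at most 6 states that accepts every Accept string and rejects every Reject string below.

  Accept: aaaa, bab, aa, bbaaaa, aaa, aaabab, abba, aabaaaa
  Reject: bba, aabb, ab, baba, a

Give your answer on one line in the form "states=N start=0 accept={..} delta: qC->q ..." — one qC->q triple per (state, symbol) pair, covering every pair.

State merging on the prefix tree: take the shortest (then alphabetical) example prefix whose next move is undefined and point that move at state 0, else 1, else 2, ...; a target is out if some Accept/Reject pair would then sit in one state with the same input left (inseparable). If every existing state is out, open a new one.
a: 0a undefined. 0a->0: no, aaaa/a meet in 0. Open state 1: 0a->1.
b: 0b undefined. 0b->0: no, bab/ab meet in 1 with "b" left. 0b->1: ok.
aa: 1a undefined. 1a->0: no, aaaa/baba meet in 0. 1a->1: no, aaaa/a meet in 1. Open state 2: 1a->2.
ab: 1b undefined. 1b->0: ok.
aaa: 2a undefined. 2a->0: no, aaaa/bba meet in 1. 2a->1: no, aaa/bba meet in 1. 2a->2: ok.
aab: 2b undefined. 2b->0: no, bab/ab meet in 0. 2b->1: no, aaaa/baba meet in 2. 2b->2: no, aaaa/aabb meet in 2. Open state 3: 2b->3.
aaba: 3a undefined. 3a->0: no, aaabab/bba meet in 1. 3a->1: no, aaabab/ab meet in 0. 3a->2: no, aaaa/baba meet in 2. 3a->3: no, bab/baba meet in 3. Open state 4: 3a->4.
aabb: 3b undefined. 3b->0: ok.
aabaa: 4a undefined. 4a->0: ok.
aaabab: 4b undefined. 4b->0: no, aaabab/aabb meet in 0. 4b->1: no, aaabab/bba meet in 1. 4b->2: ok.
All examples now run through 5 states with every (state, symbol) defined. Accept strings end in {2,3}, Reject strings end in {0,1,4}; accept={2,3}.

states=5 start=0 accept={2,3} delta: 0a->1 0b->1 1a->2 1b->0 2a->2 2b->3 3a->4 3b->0 4a->0 4b->2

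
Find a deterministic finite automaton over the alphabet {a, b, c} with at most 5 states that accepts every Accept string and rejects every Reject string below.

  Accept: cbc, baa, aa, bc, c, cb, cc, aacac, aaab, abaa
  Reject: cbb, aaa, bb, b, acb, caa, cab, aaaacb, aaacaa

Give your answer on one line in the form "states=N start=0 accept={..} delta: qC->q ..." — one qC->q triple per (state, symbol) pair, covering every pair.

Fold the examples into a partial DFA from state 0: repeatedly fix the first undefined (state, symbol) met by the shortest-then-alphabetical prefix, trying targets in increasing order and rejecting any under which an Accept and a Reject string meet in one state with the same remainder; add a state when all current targets are rejected. Accepting states are where Accept strings end.
a: 0a undefined. 0a->0: no, aa/aaa meet in 0. Open state 1: 0a->1.
b: 0b undefined. 0b->0: ok.
c: 0c undefined. 0c->0: no, cbc/cbb meet in 0. 0c->1: ok.
aa: 1a undefined. 1a->0: no, baa/bb meet in 0. 1a->1: no, baa/aaa meet in 1. Open state 2: 1a->2.
ab: 1b undefined. 1b->0: no, cb/cbb meet in 0. 1b->1: no, bc/cbb meet in 1. 1b->2: ok.
ac: 1c undefined. 1c->0: no, cc/bb meet in 0. 1c->1: no, baa/acb meet in 2. 1c->2: ok.
aaa: 2a undefined. 2a->0: no, aaab/aaa meet in 0. 2a->1: no, baa/aaacaa meet in 2. 2a->2: no, baa/aaa meet in 2. Open state 3: 2a->3.
aac: 2c undefined. 2c->0: no, cbc/bb meet in 0. 2c->1: ok.
acb: 2b undefined. 2b->0: ok.
aaaa: 3a undefined. 3a->0: no, baa/aaaacb meet in 2. 3a->1: ok.
aaab: 3b undefined. 3b->0: no, aaab/cbb meet in 0. 3b->1: ok.
aaac: 3c undefined. 3c->0: no, baa/aaacaa meet in 2. 3c->1: ok.
All examples now run through 4 states with every (state, symbol) defined. Accept strings end in {1,2}, Reject strings end in {0,3}; accept={1,2}.

states=4 start=0 accept={1,2} delta: 0a->1 0b->0 0c->1 1a->2 1b->2 1c->2 2a->3 2b->0 2c->1 3a->1 3b->1 3c->1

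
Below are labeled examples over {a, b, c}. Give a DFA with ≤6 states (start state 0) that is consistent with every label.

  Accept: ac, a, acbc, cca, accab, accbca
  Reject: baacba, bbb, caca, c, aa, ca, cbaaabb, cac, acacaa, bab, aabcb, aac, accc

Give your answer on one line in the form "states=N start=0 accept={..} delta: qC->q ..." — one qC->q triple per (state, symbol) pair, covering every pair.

Fold the examples into a partial DFA from state 0: repeatedly fix the first undefined (state, symbol) met by the shortest-then-alphabetical prefix, trying targets in increasing order and rejecting any under which an Accept and a Reject string meet in one state with the same remainder; add a state when all current targets are rejected. Accepting states are where Accept strings end.
a: 0a undefined. 0a->0: no, ac/c meet in 0 with "c" left. Open state 1: 0a->1.
b: 0b undefined. 0b->0: ok.
c: 0c undefined. 0c->0: no, ac/cac meet in 1 with "c" left. 0c->1: no, a/c meet in 1. Open state 2: 0c->2.
aa: 1a undefined. 1a->0: ok.
ac: 1c undefined. 1c->0: no, ac/bbb meet in 0. 1c->1: no, ac/accc meet in 1. 1c->2: no, ac/c meet in 2. Open state 3: 1c->3.
ca: 2a undefined. 2a->0: ok.
cb: 2b undefined. 2b->0: no, a/baacba meet in 1. 2b->1: no, a/aabcb meet in 1. 2b->2: ok.
cc: 2c undefined. 2c->0: ok.
aca: 3a undefined. 3a->0: no, a/acacaa meet in 1. 3a->1: ok.
acb: 3b undefined. 3b->0: no, acbc/c meet in 2. 3b->1: ok.
acc: 3c undefined. 3c->0: no, accab/bab meet in 1 with "b" left. 3c->1: no, ac/accc meet in 3. 3c->2: no, accab/baacba meet in 0. 3c->3: no, ac/accc meet in 3. Open state 4: 3c->4.
bab: 1b undefined. 1b->0: ok.
acca: 4a undefined. 4a->0: no, accab/baacba meet in 0. 4a->1: no, accab/baacba meet in 0. 4a->2: no, accab/c meet in 2. 4a->3: ok.
accb: 4b undefined. 4b->0: no, accbca/baacba meet in 0. 4b->1: ok.
accc: 4c undefined. 4c->0: ok.
All examples now run through 5 states with every (state, symbol) defined. Accept strings end in {1,3}, Reject strings end in {0,2}; accept={1,3}.

states=5 start=0 accept={1,3} delta: 0a->1 0b->0 0c->2 1a->0 1b->0 1c->3 2a->0 2b->2 2c->0 3a->1 3b->1 3c->4 4a->3 4b->1 4c->0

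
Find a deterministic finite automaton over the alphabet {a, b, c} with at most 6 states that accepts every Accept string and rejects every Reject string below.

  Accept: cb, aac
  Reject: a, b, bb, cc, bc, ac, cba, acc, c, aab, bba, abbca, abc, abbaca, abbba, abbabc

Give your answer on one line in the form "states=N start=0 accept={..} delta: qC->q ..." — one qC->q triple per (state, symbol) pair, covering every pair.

Grow the machine one transition at a time. Run the examples from 0; the earliest place one falls off (shortest prefix, ties alphabetical) gets sent to the lowest-numbered state that keeps every Accept/Reject pair distinguishable — a pair clashes when both reach the same state with identical unread suffix — and to a fresh state only if none does.
a: 0a undefined. 0a->0: no, aac/ac meet in 0 with "c" left. Open state 1: 0a->1.
b: 0b undefined. 0b->0: ok.
c: 0c undefined. 0c->0: no, cb/b meet in 0. 0c->1: ok.
aa: 1a undefined. 1a->0: no, aac/a meet in 1. 1a->1: no, cb/aab meet in 1 with "b" left. Open state 2: 1a->2.
ab: 1b undefined. 1b->0: no, cb/b meet in 0. 1b->1: no, cb/a meet in 1. 1b->2: no, aac/abc meet in 2 with "c" left. Open state 3: 1b->3.
ac: 1c undefined. 1c->0: ok.
aab: 2b undefined. 2b->0: ok.
aac: 2c undefined. 2c->0: no, aac/b meet in 0. 2c->1: no, aac/a meet in 1. 2c->2: ok.
abb: 3b undefined. 3b->0: no, aac/abbca meet in 2. 3b->1: ok.
abc: 3c undefined. 3c->0: ok.
cba: 3a undefined. 3a->0: ok.
abbaca: 2a undefined. 2a->0: ok.
All examples now run through 4 states with every (state, symbol) defined. Accept strings end in {2,3}, Reject strings end in {0,1}; accept={2,3}.

states=4 start=0 accept={2,3} delta: 0a->1 0b->0 0c->1 1a->2 1b->3 1c->0 2a->0 2b->0 2c->2 3a->0 3b->1 3c->0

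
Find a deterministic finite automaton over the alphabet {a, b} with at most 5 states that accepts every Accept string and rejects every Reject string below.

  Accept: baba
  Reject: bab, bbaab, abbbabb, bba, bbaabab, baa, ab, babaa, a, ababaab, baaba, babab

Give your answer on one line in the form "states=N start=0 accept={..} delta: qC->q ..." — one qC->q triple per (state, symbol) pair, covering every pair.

Grow the machine one transition at a time. Run the examples from 0; the earliest place one falls off (shortest prefix, ties alphabetical) gets sent to the lowest-numbered state that keeps every Accept/Reject pair distinguishable — a pair clashes when both reach the same state with identical unread suffix — and to a fresh state only if none does.
a: 0a undefined. 0a->0: ok.
b: 0b undefined. 0b->0: no, baba/bab meet in 0. Open state 1: 0b->1.
ba: 1a undefined. 1a->0: no, baba/baa meet in 0. 1a->1: no, baba/bba meet in 1 with "ba" left. Open state 2: 1a->2.
bb: 1b undefined. 1b->0: ok.
baa: 2a undefined. 2a->0: ok.
bab: 2b undefined. 2b->0: no, baba/bab meet in 0. 2b->1: no, baba/baaba meet in 2. 2b->2: no, baba/bba meet in 0. Open state 3: 2b->3.
baba: 3a undefined. 3a->0: no, baba/bba meet in 0. 3a->1: no, baba/bbaab meet in 1. 3a->2: no, baba/baaba meet in 2. 3a->3: no, baba/bab meet in 3. Open state 4: 3a->4.
babaa: 4a undefined. 4a->0: ok.
babab: 4b undefined. 4b->0: ok.
abbbabb: 3b undefined. 3b->0: ok.
All examples now run through 5 states with every (state, symbol) defined. Accept strings end in {4}, Reject strings end in {0,1,2,3}; accept={4}.

states=5 start=0 accept={4} delta: 0a->0 0b->1 1a->2 1b->0 2a->0 2b->3 3a->4 3b->0 4a->0 4b->0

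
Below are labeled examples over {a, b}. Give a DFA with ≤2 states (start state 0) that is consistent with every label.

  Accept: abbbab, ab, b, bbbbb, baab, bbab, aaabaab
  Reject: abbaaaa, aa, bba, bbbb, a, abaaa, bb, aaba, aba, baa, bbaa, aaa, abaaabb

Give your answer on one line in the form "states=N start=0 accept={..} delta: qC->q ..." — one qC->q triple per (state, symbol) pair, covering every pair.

states=2 start=0 accept={1} delta: 0a->0 0b->1 1a->0 1b->0

Fold the examples into a partial DFA from state 0: repeatedly fix the first undefined (state, symbol) met by the shortest-then-alphabetical prefix, trying targets in increasing order and rejecting any under which an Accept and a Reject string meet in one state with the same remainder; add a state when all current targets are rejected. Accepting states are where Accept strings end.
a: 0a undefined. 0a->0: ok.
b: 0b undefined. 0b->0: no, abbbab/abbaaaa meet in 0. Open state 1: 0b->1.
ba: 1a undefined. 1a->0: ok.
bb: 1b undefined. 1b->0: ok.
All examples now run through 2 states with every (state, symbol) defined. Accept strings end in {1}, Reject strings end in {0}; accept={1}.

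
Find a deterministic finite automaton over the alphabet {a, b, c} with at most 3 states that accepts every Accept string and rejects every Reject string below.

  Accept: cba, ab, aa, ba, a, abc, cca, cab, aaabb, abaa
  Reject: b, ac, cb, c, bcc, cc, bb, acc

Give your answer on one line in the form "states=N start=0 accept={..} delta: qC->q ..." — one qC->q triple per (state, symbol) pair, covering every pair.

State merging on the prefix tree: take the shortest (then alphabetical) example prefix whose next move is undefined and point that move at state 0, else 1, else 2, ...; a target is out if some Accept/Reject pair would then sit in one state with the same input left (inseparable). If every existing state is out, open a new one.
a: 0a undefined. 0a->0: no, ab/b meet in 0 with "b" left. Open state 1: 0a->1.
b: 0b undefined. 0b->0: ok.
c: 0c undefined. 0c->0: ok.
aa: 1a undefined. 1a->0: no, aa/b meet in 0. 1a->1: ok.
ab: 1b undefined. 1b->0: no, ab/b meet in 0. 1b->1: no, abc/ac meet in 1 with "c" left. Open state 2: 1b->2.
ac: 1c undefined. 1c->0: ok.
aba: 2a undefined. 2a->0: ok.
abc: 2c undefined. 2c->0: no, abc/b meet in 0. 2c->1: ok.
aaabb: 2b undefined. 2b->0: no, aaabb/b meet in 0. 2b->1: ok.
All examples now run through 3 states with every (state, symbol) defined. Accept strings end in {1,2}, Reject strings end in {0}; accept={1,2}.

states=3 start=0 accept={1,2} delta: 0a->1 0b->0 0c->0 1a->1 1b->2 1c->0 2a->0 2b->1 2c->1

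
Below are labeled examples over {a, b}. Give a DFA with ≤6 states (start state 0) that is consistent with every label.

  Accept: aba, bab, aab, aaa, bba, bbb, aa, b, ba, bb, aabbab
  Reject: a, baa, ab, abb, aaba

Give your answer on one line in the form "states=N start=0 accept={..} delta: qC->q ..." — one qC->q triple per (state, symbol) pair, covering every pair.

State merging on the prefix tree: take the shortest (then alphabetical) example prefix whose next move is undefined and point that move at state 0, else 1, else 2, ...; a target is out if some Accept/Reject pair would then sit in one state with the same input left (inseparable). If every existing state is out, open a new one.
a: 0a undefined. 0a->0: no, aba/aaba meet in 0 with "ba" left. Open state 1: 0a->1.
b: 0b undefined. 0b->0: no, bab/ab meet in 1 with "b" left. 0b->1: no, aaa/baa meet in 1 with "aa" left. Open state 2: 0b->2.
aa: 1a undefined. 1a->0: no, aaa/a meet in 1. 1a->1: no, aba/aaba meet in 1 with "ba" left. 1a->2: no, bba/aaba meet in 2 with "ba" left. Open state 3: 1a->3.
ab: 1b undefined. 1b->0: no, aba/a meet in 1. 1b->1: ok.
ba: 2a undefined. 2a->0: ok.
bb: 2b undefined. 2b->0: no, bba/a meet in 1. 2b->1: no, bbb/a meet in 1. 2b->2: ok.
aaa: 3a undefined. 3a->0: ok.
aab: 3b undefined. 3b->0: ok.
All examples now run through 4 states with every (state, symbol) defined. Accept strings end in {0,2,3}, Reject strings end in {1}; accept={0,2,3}.

states=4 start=0 accept={0,2,3} delta: 0a->1 0b->2 1a->3 1b->1 2a->0 2b->2 3a->0 3b->0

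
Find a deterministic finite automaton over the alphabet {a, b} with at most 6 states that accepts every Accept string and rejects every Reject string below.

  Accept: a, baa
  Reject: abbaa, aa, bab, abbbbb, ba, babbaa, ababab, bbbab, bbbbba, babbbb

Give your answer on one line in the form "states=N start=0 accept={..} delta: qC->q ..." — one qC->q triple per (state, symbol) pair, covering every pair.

states=4 start=0 accept={0,1} delta: 0a->1 0b->1 1a->2 1b->2 2a->0 2b->3 3a->1 3b->0

Fold the examples into a partial DFA from state 0: repeatedly fix the first undefined (state, symbol) met by the shortest-then-alphabetical prefix, trying targets in increasing order and rejecting any under which an Accept and a Reject string meet in one state with the same remainder; add a state when all current targets are rejected. Accepting states are where Accept strings end.
a: 0a undefined. 0a->0: no, a/aa meet in 0. Open state 1: 0a->1.
b: 0b undefined. 0b->0: no, a/ba meet in 1. 0b->1: ok.
aa: 1a undefined. 1a->0: no, a/bab meet in 1. 1a->1: no, a/aa meet in 1. Open state 2: 1a->2.
ab: 1b undefined. 1b->0: no, baa/abbaa meet in 2 with "a" left. 1b->1: no, a/abbbbb meet in 1. 1b->2: ok.
aba: 2a undefined. 2a->0: ok.
abb: 2b undefined. 2b->0: no, baa/bab meet in 0. 2b->1: no, a/bab meet in 1. 2b->2: no, a/abbaa meet in 1. Open state 3: 2b->3.
abba: 3a undefined. 3a->0: no, a/abbaa meet in 1. 3a->1: ok.
abbb: 3b undefined. 3b->0: ok.
All examples now run through 4 states with every (state, symbol) defined. Accept strings end in {0,1}, Reject strings end in {2,3}; accept={0,1}.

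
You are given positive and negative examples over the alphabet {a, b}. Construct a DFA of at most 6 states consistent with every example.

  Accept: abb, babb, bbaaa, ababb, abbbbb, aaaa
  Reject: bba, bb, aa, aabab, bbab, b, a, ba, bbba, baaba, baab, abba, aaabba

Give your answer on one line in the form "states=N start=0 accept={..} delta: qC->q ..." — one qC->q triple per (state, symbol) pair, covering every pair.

states=6 start=0 accept={4,5} delta: 0a->1 0b->0 1a->2 1b->3 2a->4 2b->0 3a->1 3b->5 4a->4 4b->0 5a->0 5b->1

Fold the examples into a partial DFA from state 0: repeatedly fix the first undefined (state, symbol) met by the shortest-then-alphabetical prefix, trying targets in increasing order and rejecting any under which an Accept and a Reject string meet in one state with the same remainder; add a state when all current targets are rejected. Accepting states are where Accept strings end.
a: 0a undefined. 0a->0: no, abb/bb meet in 0 with "bb" left. Open state 1: 0a->1.
b: 0b undefined. 0b->0: ok.
aa: 1a undefined. 1a->0: no, bbaaa/bba meet in 1. 1a->1: no, bbaaa/bba meet in 1. Open state 2: 1a->2.
ab: 1b undefined. 1b->0: no, abb/bb meet in 0. 1b->1: no, abb/bba meet in 1. 1b->2: no, abb/baab meet in 2 with "b" left. Open state 3: 1b->3.
aaa: 2a undefined. 2a->0: no, bbaaa/bb meet in 0. 2a->1: no, bbaaa/bba meet in 1. 2a->2: no, bbaaa/aa meet in 2. 2a->3: no, bbaaa/bbab meet in 3. Open state 4: 2a->4.
aab: 2b undefined. 2b->0: ok.
aba: 3a undefined. 3a->0: no, ababb/bb meet in 0. 3a->1: ok.
abb: 3b undefined. 3b->0: no, abb/bb meet in 0. 3b->1: no, abb/bba meet in 1. 3b->2: no, abb/aa meet in 2. 3b->3: no, abb/aabab meet in 3. 3b->4: no, aaaa/abba meet in 4 with "a" left. Open state 5: 3b->5.
aaaa: 4a undefined. 4a->0: no, aaaa/bb meet in 0. 4a->1: no, aaaa/bba meet in 1. 4a->2: no, aaaa/aa meet in 2. 4a->3: no, aaaa/aabab meet in 3. 4a->4: ok.
aaab: 4b undefined. 4b->0: ok.
abba: 5a undefined. 5a->0: ok.
abbb: 5b undefined. 5b->0: no, abbbbb/bb meet in 0. 5b->1: ok.
All examples now run through 6 states with every (state, symbol) defined. Accept strings end in {4,5}, Reject strings end in {0,1,2,3}; accept={4,5}.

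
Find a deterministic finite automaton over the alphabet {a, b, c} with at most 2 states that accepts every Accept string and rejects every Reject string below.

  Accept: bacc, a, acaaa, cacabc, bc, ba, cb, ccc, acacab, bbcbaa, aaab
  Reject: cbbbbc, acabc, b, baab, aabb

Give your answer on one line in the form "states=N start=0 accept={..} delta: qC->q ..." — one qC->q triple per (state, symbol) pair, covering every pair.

states=2 start=0 accept={1} delta: 0a->1 0b->0 0c->1 1a->0 1b->1 1c->0

Fold the examples into a partial DFA from state 0: repeatedly fix the first undefined (state, symbol) met by the shortest-then-alphabetical prefix, trying targets in increasing order and rejecting any under which an Accept and a Reject string meet in one state with the same remainder; add a state when all current targets are rejected. Accepting states are where Accept strings end.
a: 0a undefined. 0a->0: no, aaab/b meet in 0 with "b" left. Open state 1: 0a->1.
b: 0b undefined. 0b->0: ok.
c: 0c undefined. 0c->0: no, cacabc/acabc meet in 1 with "cabc" left. 0c->1: ok.
aa: 1a undefined. 1a->0: ok.
ac: 1c undefined. 1c->0: ok.
cb: 1b undefined. 1b->0: no, bacc/cbbbbc meet in 1. 1b->1: ok.
All examples now run through 2 states with every (state, symbol) defined. Accept strings end in {1}, Reject strings end in {0}; accept={1}.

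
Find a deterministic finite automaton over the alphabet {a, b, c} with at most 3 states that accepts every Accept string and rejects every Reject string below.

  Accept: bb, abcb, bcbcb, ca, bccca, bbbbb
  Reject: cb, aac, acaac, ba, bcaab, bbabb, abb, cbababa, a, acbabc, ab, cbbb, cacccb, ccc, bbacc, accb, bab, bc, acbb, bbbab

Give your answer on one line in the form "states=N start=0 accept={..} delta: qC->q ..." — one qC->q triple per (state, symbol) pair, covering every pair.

State merging on the prefix tree: take the shortest (then alphabetical) example prefix whose next move is undefined and point that move at state 0, else 1, else 2, ...; a target is out if some Accept/Reject pair would then sit in one state with the same input left (inseparable). If every existing state is out, open a new one.
a: 0a undefined. 0a->0: no, bb/abb meet in 0 with "bb" left. Open state 1: 0a->1.
b: 0b undefined. 0b->0: ok.
c: 0c undefined. 0c->0: no, bb/cb meet in 0. 0c->1: ok.
aa: 1a undefined. 1a->0: ok.
ab: 1b undefined. 1b->0: no, bb/cb meet in 0. 1b->1: no, bb/cbababa meet in 0. Open state 2: 1b->2.
ac: 1c undefined. 1c->0: no, bb/acbb meet in 0. 1c->1: ok.
abb: 2b undefined. 2b->0: no, bb/bbabb meet in 0. 2b->1: ok.
abc: 2c undefined. 2c->0: ok.
cba: 2a undefined. 2a->0: no, bb/cbababa meet in 0. 2a->1: no, bb/acbabc meet in 0. 2a->2: ok.
All examples now run through 3 states with every (state, symbol) defined. Accept strings end in {0}, Reject strings end in {1,2}; accept={0}.

states=3 start=0 accept={0} delta: 0a->1 0b->0 0c->1 1a->0 1b->2 1c->1 2a->2 2b->1 2c->0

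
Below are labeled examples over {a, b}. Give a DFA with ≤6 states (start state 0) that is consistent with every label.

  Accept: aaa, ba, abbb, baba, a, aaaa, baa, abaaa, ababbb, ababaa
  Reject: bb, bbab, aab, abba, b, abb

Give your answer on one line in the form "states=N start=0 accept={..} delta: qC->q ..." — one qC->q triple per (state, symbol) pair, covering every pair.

Grow the machine one transition at a time. Run the examples from 0; the earliest place one falls off (shortest prefix, ties alphabetical) gets sent to the lowest-numbered state that keeps every Accept/Reject pair distinguishable — a pair clashes when both reach the same state with identical unread suffix — and to a fresh state only if none does.
a: 0a undefined. 0a->0: ok.
b: 0b undefined. 0b->0: no, aaa/bb meet in 0. Open state 1: 0b->1.
ba: 1a undefined. 1a->0: ok.
bb: 1b undefined. 1b->0: no, aaa/bb meet in 0. 1b->1: no, aaa/abba meet in 0. Open state 2: 1b->2.
bba: 2a undefined. 2a->0: no, aaa/abba meet in 0. 2a->1: ok.
abbb: 2b undefined. 2b->0: ok.
All examples now run through 3 states with every (state, symbol) defined. Accept strings end in {0}, Reject strings end in {1,2}; accept={0}.

states=3 start=0 accept={0} delta: 0a->0 0b->1 1a->0 1b->2 2a->1 2b->0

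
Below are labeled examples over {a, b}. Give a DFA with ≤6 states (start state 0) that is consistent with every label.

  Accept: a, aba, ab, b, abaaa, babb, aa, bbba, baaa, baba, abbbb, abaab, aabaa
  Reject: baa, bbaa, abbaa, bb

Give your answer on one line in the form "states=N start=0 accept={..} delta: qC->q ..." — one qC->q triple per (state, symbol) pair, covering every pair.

State merging on the prefix tree: take the shortest (then alphabetical) example prefix whose next move is undefined and point that move at state 0, else 1, else 2, ...; a target is out if some Accept/Reject pair would then sit in one state with the same input left (inseparable). If every existing state is out, open a new one.
a: 0a undefined. 0a->0: no, aabaa/baa meet in 0 with "baa" left. Open state 1: 0a->1.
b: 0b undefined. 0b->0: no, b/bb meet in 0. 0b->1: no, ab/bb meet in 1 with "b" left. Open state 2: 0b->2.
aa: 1a undefined. 1a->0: no, aabaa/baa meet in 2 with "aa" left. 1a->1: ok.
ab: 1b undefined. 1b->0: ok.
ba: 2a undefined. 2a->0: no, a/baa meet in 1. 2a->1: no, a/baa meet in 1. 2a->2: no, b/baa meet in 2. Open state 3: 2a->3.
bb: 2b undefined. 2b->0: no, a/bbaa meet in 1. 2b->1: no, a/bbaa meet in 1. 2b->2: no, b/bb meet in 2. 2b->3: no, baaa/bbaa meet in 3 with "aa" left. Open state 4: 2b->4.
baa: 3a undefined. 3a->0: no, ab/baa meet in 0. 3a->1: no, a/baa meet in 1. 3a->2: no, b/baa meet in 2. 3a->3: no, baaa/baa meet in 3. 3a->4: ok.
bab: 3b undefined. 3b->0: ok.
bba: 4a undefined. 4a->0: no, a/bbaa meet in 1. 4a->1: no, a/bbaa meet in 1. 4a->2: ok.
bbb: 4b undefined. 4b->0: ok.
All examples now run through 5 states with every (state, symbol) defined. Accept strings end in {0,1,2}, Reject strings end in {3,4}; accept={0,1,2}.

states=5 start=0 accept={0,1,2} delta: 0a->1 0b->2 1a->1 1b->0 2a->3 2b->4 3a->4 3b->0 4a->2 4b->0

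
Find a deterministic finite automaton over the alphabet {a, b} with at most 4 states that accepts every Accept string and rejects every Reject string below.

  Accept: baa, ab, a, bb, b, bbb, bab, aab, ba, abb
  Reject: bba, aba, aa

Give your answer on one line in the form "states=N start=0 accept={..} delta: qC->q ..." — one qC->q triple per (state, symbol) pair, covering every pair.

State merging on the prefix tree: take the shortest (then alphabetical) example prefix whose next move is undefined and point that move at state 0, else 1, else 2, ...; a target is out if some Accept/Reject pair would then sit in one state with the same input left (inseparable). If every existing state is out, open a new one.
a: 0a undefined. 0a->0: no, a/aa meet in 0. Open state 1: 0a->1.
b: 0b undefined. 0b->0: no, baa/aa meet in 1 with "a" left. 0b->1: no, ba/aa meet in 1 with "a" left. Open state 2: 0b->2.
aa: 1a undefined. 1a->0: ok.
ab: 1b undefined. 1b->0: no, ab/aa meet in 0. 1b->1: ok.
ba: 2a undefined. 2a->0: no, ba/aba meet in 0. 2a->1: no, baa/aba meet in 0. 2a->2: ok.
bb: 2b undefined. 2b->0: no, ab/bba meet in 1. 2b->1: ok.
All examples now run through 3 states with every (state, symbol) defined. Accept strings end in {1,2}, Reject strings end in {0}; accept={1,2}.

states=3 start=0 accept={1,2} delta: 0a->1 0b->2 1a->0 1b->1 2a->2 2b->1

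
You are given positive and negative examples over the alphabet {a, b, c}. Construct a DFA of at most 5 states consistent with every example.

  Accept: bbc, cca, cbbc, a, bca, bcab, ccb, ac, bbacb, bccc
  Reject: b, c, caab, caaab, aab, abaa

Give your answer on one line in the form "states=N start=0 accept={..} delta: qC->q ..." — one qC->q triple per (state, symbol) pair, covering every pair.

Fold the examples into a partial DFA from state 0: repeatedly fix the first undefined (state, symbol) met by the shortest-then-alphabetical prefix, trying targets in increasing order and rejecting any under which an Accept and a Reject string meet in one state with the same remainder; add a state when all current targets are rejected. Accepting states are where Accept strings end.
a: 0a undefined. 0a->0: no, ac/c meet in 0 with "c" left. Open state 1: 0a->1.
b: 0b undefined. 0b->0: no, bbc/c meet in 0 with "c" left. 0b->1: no, a/b meet in 1. Open state 2: 0b->2.
c: 0c undefined. 0c->0: no, ccb/b meet in 2. 0c->1: no, a/c meet in 1. 0c->2: ok.
aa: 1a undefined. 1a->0: ok.
ab: 1b undefined. 1b->0: ok.
ac: 1c undefined. 1c->0: no, ac/abaa meet in 0. 1c->1: ok.
bb: 2b undefined. 2b->0: no, bbc/b meet in 2. 2b->1: no, cbbc/b meet in 2. 2b->2: ok.
bc: 2c undefined. 2c->0: no, bbc/abaa meet in 0. 2c->1: no, cca/abaa meet in 0. 2c->2: no, bbc/b meet in 2. Open state 3: 2c->3.
ca: 2a undefined. 2a->0: no, bbacb/b meet in 2. 2a->1: no, bbacb/caaab meet in 0. 2a->2: ok.
bca: 3a undefined. 3a->0: no, cca/abaa meet in 0. 3a->1: no, bcab/abaa meet in 0. 3a->2: no, cca/b meet in 2. 3a->3: ok.
bcc: 3c undefined. 3c->0: no, bccc/b meet in 2. 3c->1: ok.
ccb: 3b undefined. 3b->0: no, bcab/abaa meet in 0. 3b->1: ok.
All examples now run through 4 states with every (state, symbol) defined. Accept strings end in {1,3}, Reject strings end in {0,2}; accept={1,3}.

states=4 start=0 accept={1,3} delta: 0a->1 0b->2 0c->2 1a->0 1b->0 1c->1 2a->2 2b->2 2c->3 3a->3 3b->1 3c->1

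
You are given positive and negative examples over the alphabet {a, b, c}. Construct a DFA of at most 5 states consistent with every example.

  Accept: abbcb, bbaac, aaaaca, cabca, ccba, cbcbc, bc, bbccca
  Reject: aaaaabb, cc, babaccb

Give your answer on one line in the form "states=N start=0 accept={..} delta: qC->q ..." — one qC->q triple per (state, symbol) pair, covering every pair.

states=3 start=0 accept={1} delta: 0a->0 0b->0 0c->1 1a->1 1b->1 1c->2 2a->1 2b->2 2c->1

Grow the machine one transition at a time. Run the examples from 0; the earliest place one falls off (shortest prefix, ties alphabetical) gets sent to the lowest-numbered state that keeps every Accept/Reject pair distinguishable — a pair clashes when both reach the same state with identical unread suffix — and to a fresh state only if none does.
a: 0a undefined. 0a->0: ok.
b: 0b undefined. 0b->0: ok.
c: 0c undefined. 0c->0: no, abbcb/aaaaabb meet in 0. Open state 1: 0c->1.
ca: 1a undefined. 1a->0: no, aaaaca/aaaaabb meet in 0. 1a->1: ok.
cb: 1b undefined. 1b->0: no, abbcb/aaaaabb meet in 0. 1b->1: ok.
cc: 1c undefined. 1c->0: no, cabca/aaaaabb meet in 0. 1c->1: no, abbcb/cc meet in 1. Open state 2: 1c->2.
ccb: 2b undefined. 2b->0: no, ccba/aaaaabb meet in 0. 2b->1: no, abbcb/babaccb meet in 1. 2b->2: ok.
ccba: 2a undefined. 2a->0: no, cabca/aaaaabb meet in 0. 2a->1: ok.
bbccc: 2c undefined. 2c->0: no, cbcbc/aaaaabb meet in 0. 2c->1: ok.
All examples now run through 3 states with every (state, symbol) defined. Accept strings end in {1}, Reject strings end in {0,2}; accept={1}.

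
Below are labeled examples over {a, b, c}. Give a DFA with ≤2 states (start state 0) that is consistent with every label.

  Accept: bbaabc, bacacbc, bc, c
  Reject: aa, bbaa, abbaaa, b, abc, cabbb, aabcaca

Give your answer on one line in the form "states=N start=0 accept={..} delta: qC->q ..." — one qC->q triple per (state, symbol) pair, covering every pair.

states=2 start=0 accept={1} delta: 0a->1 0b->0 0c->1 1a->0 1b->1 1c->0

Grow the machine one transition at a time. Run the examples from 0; the earliest place one falls off (shortest prefix, ties alphabetical) gets sent to the lowest-numbered state that keeps every Accept/Reject pair distinguishable — a pair clashes when both reach the same state with identical unread suffix — and to a fresh state only if none does.
a: 0a undefined. 0a->0: no, bc/abc meet in 0 with "bc" left. Open state 1: 0a->1.
b: 0b undefined. 0b->0: ok.
c: 0c undefined. 0c->0: no, bc/b meet in 0. 0c->1: ok.
aa: 1a undefined. 1a->0: ok.
ab: 1b undefined. 1b->0: no, bbaabc/abbaaa meet in 1. 1b->1: ok.
abc: 1c undefined. 1c->0: ok.
All examples now run through 2 states with every (state, symbol) defined. Accept strings end in {1}, Reject strings end in {0}; accept={1}.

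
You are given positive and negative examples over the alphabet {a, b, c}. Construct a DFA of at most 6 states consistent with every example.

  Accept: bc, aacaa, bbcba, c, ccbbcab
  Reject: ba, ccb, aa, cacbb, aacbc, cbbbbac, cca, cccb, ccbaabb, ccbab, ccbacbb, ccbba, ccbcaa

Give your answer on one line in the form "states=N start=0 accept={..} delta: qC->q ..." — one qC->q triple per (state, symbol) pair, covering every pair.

Fold the examples into a partial DFA from state 0: repeatedly fix the first undefined (state, symbol) met by the shortest-then-alphabetical prefix, trying targets in increasing order and rejecting any under which an Accept and a Reject string meet in one state with the same remainder; add a state when all current targets are rejected. Accepting states are where Accept strings end.
a: 0a undefined. 0a->0: ok.
b: 0b undefined. 0b->0: ok.
c: 0c undefined. 0c->0: no, bc/ba meet in 0. Open state 1: 0c->1.
ca: 1a undefined. 1a->0: no, aacaa/ba meet in 0. 1a->1: ok.
cb: 1b undefined. 1b->0: no, bc/aacbc meet in 1. 1b->1: ok.
cc: 1c undefined. 1c->0: no, bc/cccb meet in 1. 1c->1: no, bc/ccb meet in 1. Open state 2: 1c->2.
cca: 2a undefined. 2a->0: ok.
ccb: 2b undefined. 2b->0: no, bc/ccbacbb meet in 1. 2b->1: no, bc/ccb meet in 1. 2b->2: no, bc/ccbacbb meet in 1. Open state 3: 2b->3.
ccc: 2c undefined. 2c->0: ok.
ccba: 3a undefined. 3a->0: no, bc/ccbacbb meet in 1. 3a->1: no, bc/ccbaabb meet in 1. 3a->2: ok.
ccbb: 3b undefined. 3b->0: ok.
ccbc: 3c undefined. 3c->0: ok.
All examples now run through 4 states with every (state, symbol) defined. Accept strings end in {1}, Reject strings end in {0,2,3}; accept={1}.

states=4 start=0 accept={1} delta: 0a->0 0b->0 0c->1 1a->1 1b->1 1c->2 2a->0 2b->3 2c->0 3a->2 3b->0 3c->0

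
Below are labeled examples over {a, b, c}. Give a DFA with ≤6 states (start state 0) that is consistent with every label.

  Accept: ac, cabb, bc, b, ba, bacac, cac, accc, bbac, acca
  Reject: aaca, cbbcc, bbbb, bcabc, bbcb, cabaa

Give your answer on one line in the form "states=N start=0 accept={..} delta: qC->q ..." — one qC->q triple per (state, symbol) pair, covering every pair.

Grow the machine one transition at a time. Run the examples from 0; the earliest place one falls off (shortest prefix, ties alphabetical) gets sent to the lowest-numbered state that keeps every Accept/Reject pair distinguishable — a pair clashes when both reach the same state with identical unread suffix — and to a fresh state only if none does.
a: 0a undefined. 0a->0: ok.
b: 0b undefined. 0b->0: no, b/bbbb meet in 0. Open state 1: 0b->1.
c: 0c undefined. 0c->0: no, ac/aaca meet in 0. 0c->1: no, ba/aaca meet in 1 with "a" left. Open state 2: 0c->2.
ba: 1a undefined. 1a->0: ok.
bb: 1b undefined. 1b->0: no, ba/bbbb meet in 0. 1b->1: no, b/bbbb meet in 1. 1b->2: ok.
bc: 1c undefined. 1c->0: no, bc/bcabc meet in 0. 1c->1: no, bc/bcabc meet in 1. 1c->2: ok.
ca: 2a undefined. 2a->0: no, ac/bcabc meet in 2. 2a->1: no, b/aaca meet in 1. 2a->2: no, ac/aaca meet in 2. Open state 3: 2a->3.
cb: 2b undefined. 2b->0: no, b/bbbb meet in 1. 2b->1: no, ac/bbbb meet in 2. 2b->2: no, ac/bbbb meet in 2. 2b->3: ok.
acc: 2c undefined. 2c->0: no, b/bbcb meet in 1. 2c->1: no, ac/bbcb meet in 2. 2c->2: no, acca/aaca meet in 3. 2c->3: ok.
cab: 3b undefined. 3b->0: no, ac/bcabc meet in 2. 3b->1: no, ac/bcabc meet in 2. 3b->2: no, ac/bbbb meet in 2. 3b->3: no, cabb/aaca meet in 3. Open state 4: 3b->4.
cac: 3c undefined. 3c->0: ok.
acca: 3a undefined. 3a->0: ok.
caba: 4a undefined. 4a->0: no, ba/cabaa meet in 0. 4a->1: no, ba/cabaa meet in 0. 4a->2: ok.
cabb: 4b undefined. 4b->0: ok.
cbbc: 4c undefined. 4c->0: no, ac/cbbcc meet in 2. 4c->1: no, ac/cbbcc meet in 2. 4c->2: no, ac/bcabc meet in 2. 4c->3: no, cabb/cbbcc meet in 0. 4c->4: ok.
All examples now run through 5 states with every (state, symbol) defined. Accept strings end in {0,1,2}, Reject strings end in {3,4}; accept={0,1,2}.

states=5 start=0 accept={0,1,2} delta: 0a->0 0b->1 0c->2 1a->0 1b->2 1c->2 2a->3 2b->3 2c->3 3a->0 3b->4 3c->0 4a->2 4b->0 4c->4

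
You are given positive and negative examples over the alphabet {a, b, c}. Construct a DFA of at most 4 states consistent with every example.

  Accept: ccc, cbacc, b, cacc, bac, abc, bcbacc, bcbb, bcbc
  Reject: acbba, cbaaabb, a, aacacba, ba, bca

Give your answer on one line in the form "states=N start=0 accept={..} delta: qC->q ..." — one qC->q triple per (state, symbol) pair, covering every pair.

states=2 start=0 accept={1} delta: 0a->0 0b->1 0c->1 1a->0 1b->0 1c->1

Fold the examples into a partial DFA from state 0: repeatedly fix the first undefined (state, symbol) met by the shortest-then-alphabetical prefix, trying targets in increasing order and rejecting any under which an Accept and a Reject string meet in one state with the same remainder; add a state when all current targets are rejected. Accepting states are where Accept strings end.
a: 0a undefined. 0a->0: ok.
b: 0b undefined. 0b->0: no, b/a meet in 0. Open state 1: 0b->1.
c: 0c undefined. 0c->0: no, ccc/a meet in 0. 0c->1: ok.
ba: 1a undefined. 1a->0: ok.
bc: 1c undefined. 1c->0: no, cacc/a meet in 0. 1c->1: ok.
cb: 1b undefined. 1b->0: ok.
All examples now run through 2 states with every (state, symbol) defined. Accept strings end in {1}, Reject strings end in {0}; accept={1}.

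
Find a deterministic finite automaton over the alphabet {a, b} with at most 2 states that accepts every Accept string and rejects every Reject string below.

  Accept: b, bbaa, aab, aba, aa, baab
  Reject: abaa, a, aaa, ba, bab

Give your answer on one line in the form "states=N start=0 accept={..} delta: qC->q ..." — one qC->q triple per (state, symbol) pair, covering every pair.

Fold the examples into a partial DFA from state 0: repeatedly fix the first undefined (state, symbol) met by the shortest-then-alphabetical prefix, trying targets in increasing order and rejecting any under which an Accept and a Reject string meet in one state with the same remainder; add a state when all current targets are rejected. Accepting states are where Accept strings end.
a: 0a undefined. 0a->0: no, aba/ba meet in 0 with "ba" left. Open state 1: 0a->1.
b: 0b undefined. 0b->0: ok.
aa: 1a undefined. 1a->0: ok.
ab: 1b undefined. 1b->0: no, b/abaa meet in 0. 1b->1: ok.
All examples now run through 2 states with every (state, symbol) defined. Accept strings end in {0}, Reject strings end in {1}; accept={0}.

states=2 start=0 accept={0} delta: 0a->1 0b->0 1a->0 1b->1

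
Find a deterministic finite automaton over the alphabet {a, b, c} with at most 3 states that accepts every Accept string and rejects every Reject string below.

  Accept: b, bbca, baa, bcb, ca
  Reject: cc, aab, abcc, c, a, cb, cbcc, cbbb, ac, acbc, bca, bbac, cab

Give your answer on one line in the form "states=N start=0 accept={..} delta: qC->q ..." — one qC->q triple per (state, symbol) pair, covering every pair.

State merging on the prefix tree: take the shortest (then alphabetical) example prefix whose next move is undefined and point that move at state 0, else 1, else 2, ...; a target is out if some Accept/Reject pair would then sit in one state with the same input left (inseparable). If every existing state is out, open a new one.
a: 0a undefined. 0a->0: no, b/aab meet in 0 with "b" left. Open state 1: 0a->1.
b: 0b undefined. 0b->0: no, bbca/bca meet in 0 with "ca" left. 0b->1: no, b/a meet in 1. Open state 2: 0b->2.
c: 0c undefined. 0c->0: no, b/cb meet in 2. 0c->1: ok.
aa: 1a undefined. 1a->0: no, b/aab meet in 2. 1a->1: no, ca/c meet in 1. 1a->2: ok.
ab: 1b undefined. 1b->0: ok.
ac: 1c undefined. 1c->0: ok.
ba: 2a undefined. 2a->0: no, baa/c meet in 1. 2a->1: ok.
bb: 2b undefined. 2b->0: ok.
bc: 2c undefined. 2c->0: ok.
All examples now run through 3 states with every (state, symbol) defined. Accept strings end in {2}, Reject strings end in {0,1}; accept={2}.

states=3 start=0 accept={2} delta: 0a->1 0b->2 0c->1 1a->2 1b->0 1c->0 2a->1 2b->0 2c->0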